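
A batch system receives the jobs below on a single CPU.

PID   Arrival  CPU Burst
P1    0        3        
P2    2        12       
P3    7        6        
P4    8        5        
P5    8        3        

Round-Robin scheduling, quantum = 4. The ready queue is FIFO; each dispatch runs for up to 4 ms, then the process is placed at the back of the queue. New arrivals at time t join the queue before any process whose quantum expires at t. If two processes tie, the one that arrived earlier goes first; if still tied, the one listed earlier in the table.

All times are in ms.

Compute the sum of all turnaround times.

Gantt: | P1 0-3 | P2 3-7 | P3 7-11 | P2 11-15 | P4 15-19 | P5 19-22 | P3 22-24 | P2 24-28 | P4 28-29 |
Completion: P1=3  P2=28  P3=24  P4=29  P5=22
Turnaround = completion − arrival: P1=3, P2=26, P3=17, P4=21, P5=14
Total turnaround = 3 + 26 + 17 + 21 + 14 = 81

81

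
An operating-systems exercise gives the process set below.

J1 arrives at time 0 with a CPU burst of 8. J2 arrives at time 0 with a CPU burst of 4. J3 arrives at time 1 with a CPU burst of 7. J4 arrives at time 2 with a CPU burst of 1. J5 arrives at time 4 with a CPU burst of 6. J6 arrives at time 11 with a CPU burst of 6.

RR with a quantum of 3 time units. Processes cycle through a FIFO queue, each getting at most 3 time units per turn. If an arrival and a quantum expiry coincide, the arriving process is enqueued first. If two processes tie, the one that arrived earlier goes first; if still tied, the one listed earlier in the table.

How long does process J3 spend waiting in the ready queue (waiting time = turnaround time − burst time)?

Timeline: | J1 0-3 | J2 3-6 | J3 6-9 | J4 9-10 | J1 10-13 | J5 13-16 | J2 16-17 | J3 17-20 | J6 20-23 | J1 23-25 | J5 25-28 | J3 28-29 | J6 29-32 |
Completion: J1=25  J2=17  J3=29  J4=10  J5=28  J6=32
Waiting(J3) = turnaround − burst = 28 − 7 = 21

21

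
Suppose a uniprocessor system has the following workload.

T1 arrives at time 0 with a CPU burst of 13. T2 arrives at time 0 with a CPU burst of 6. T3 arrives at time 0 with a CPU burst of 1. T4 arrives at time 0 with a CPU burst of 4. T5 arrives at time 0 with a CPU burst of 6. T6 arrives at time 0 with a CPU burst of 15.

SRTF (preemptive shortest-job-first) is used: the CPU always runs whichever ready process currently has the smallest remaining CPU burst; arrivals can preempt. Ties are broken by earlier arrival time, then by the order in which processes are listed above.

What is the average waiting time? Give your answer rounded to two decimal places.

Schedule: | T3 0-1 | T4 1-5 | T2 5-11 | T5 11-17 | T1 17-30 | T6 30-45 |
Completion: T1=30  T2=11  T3=1  T4=5  T5=17  T6=45
Waiting times: T1=17, T2=5, T3=0, T4=1, T5=11, T6=30
Average waiting = (17+5+0+1+11+30) / 6 = 64/6 = 10.67

10.67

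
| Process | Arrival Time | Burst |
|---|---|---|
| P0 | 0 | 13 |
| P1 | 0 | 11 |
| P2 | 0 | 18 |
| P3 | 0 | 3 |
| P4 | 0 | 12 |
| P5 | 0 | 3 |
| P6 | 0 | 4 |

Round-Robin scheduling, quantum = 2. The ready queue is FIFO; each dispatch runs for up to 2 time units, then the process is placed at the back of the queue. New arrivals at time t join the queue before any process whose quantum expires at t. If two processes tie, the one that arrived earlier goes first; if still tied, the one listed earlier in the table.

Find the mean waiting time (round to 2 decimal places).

34.14

Schedule: | P0 0-2 | P1 2-4 | P2 4-6 | P3 6-8 | P4 8-10 | P5 10-12 | P6 12-14 | P0 14-16 | P1 16-18 | P2 18-20 | P3 20-21 | P4 21-23 | P5 23-24 | P6 24-26 | P0 26-28 | P1 28-30 | P2 30-32 | P4 32-34 | P0 34-36 | P1 36-38 | P2 38-40 | P4 40-42 | P0 42-44 | P1 44-46 | P2 46-48 | P4 48-50 | P0 50-52 | P1 52-53 | P2 53-55 | P4 55-57 | P0 57-58 | P2 58-64 |
Completion: P0=58  P1=53  P2=64  P3=21  P4=57  P5=24  P6=26
Waiting times: P0=45, P1=42, P2=46, P3=18, P4=45, P5=21, P6=22
Average waiting = (45+42+46+18+45+21+22) / 7 = 239/7 = 34.14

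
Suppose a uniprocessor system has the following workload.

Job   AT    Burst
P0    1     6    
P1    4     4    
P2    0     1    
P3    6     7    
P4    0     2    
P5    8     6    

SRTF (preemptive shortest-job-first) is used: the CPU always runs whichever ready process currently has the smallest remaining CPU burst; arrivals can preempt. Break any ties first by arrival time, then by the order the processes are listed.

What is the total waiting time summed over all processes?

25

Timeline: | P2 0-1 | P4 1-3 | P0 3-4 | P1 4-8 | P0 8-13 | P5 13-19 | P3 19-26 |
Completion: P0=13  P1=8  P2=1  P3=26  P4=3  P5=19
Waiting = turnaround − burst: P0=6, P1=0, P2=0, P3=13, P4=1, P5=5
Total waiting = 6 + 0 + 0 + 13 + 1 + 5 = 25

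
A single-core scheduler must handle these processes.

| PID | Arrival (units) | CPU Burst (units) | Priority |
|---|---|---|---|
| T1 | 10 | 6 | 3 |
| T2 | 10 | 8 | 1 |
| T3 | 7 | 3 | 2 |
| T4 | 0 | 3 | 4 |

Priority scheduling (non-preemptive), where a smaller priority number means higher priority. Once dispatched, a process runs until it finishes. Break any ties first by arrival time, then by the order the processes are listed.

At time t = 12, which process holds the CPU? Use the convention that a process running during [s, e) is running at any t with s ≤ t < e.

Schedule: | T4 0-3 | idle 3-7 | T3 7-10 | T2 10-18 | T1 18-24 |
Completion: T1=24  T2=18  T3=10  T4=3

T2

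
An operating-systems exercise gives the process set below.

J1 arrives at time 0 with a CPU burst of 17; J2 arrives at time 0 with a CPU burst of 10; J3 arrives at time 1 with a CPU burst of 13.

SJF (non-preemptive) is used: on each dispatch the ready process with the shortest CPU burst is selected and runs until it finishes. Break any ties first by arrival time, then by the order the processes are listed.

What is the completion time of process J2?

Gantt: | J2 0-10 | J3 10-23 | J1 23-40 |
Completion: J1=40  J2=10  J3=23

10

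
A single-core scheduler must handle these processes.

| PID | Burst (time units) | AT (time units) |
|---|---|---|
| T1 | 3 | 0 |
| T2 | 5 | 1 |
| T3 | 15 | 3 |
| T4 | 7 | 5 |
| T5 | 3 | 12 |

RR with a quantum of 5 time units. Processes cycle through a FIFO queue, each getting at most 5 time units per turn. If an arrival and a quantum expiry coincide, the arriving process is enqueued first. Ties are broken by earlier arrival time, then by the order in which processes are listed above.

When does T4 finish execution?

Schedule: | T1 0-3 | T2 3-8 | T3 8-13 | T4 13-18 | T5 18-21 | T3 21-26 | T4 26-28 | T3 28-33 |
Completion: T1=3  T2=8  T3=33  T4=28  T5=21
Turnaround (C−A): T1=3  T2=7  T3=30  T4=23  T5=9

28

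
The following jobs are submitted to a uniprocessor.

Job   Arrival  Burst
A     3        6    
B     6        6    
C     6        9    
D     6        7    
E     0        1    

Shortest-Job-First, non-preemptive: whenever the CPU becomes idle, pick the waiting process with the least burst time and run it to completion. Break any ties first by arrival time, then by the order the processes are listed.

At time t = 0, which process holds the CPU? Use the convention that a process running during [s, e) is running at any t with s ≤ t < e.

Schedule: | E 0-1 | idle 1-3 | A 3-9 | B 9-15 | D 15-22 | C 22-31 |
Completion: A=9  B=15  C=31  D=22  E=1
Turnaround (C−A): A=6  B=9  C=25  D=16  E=1

E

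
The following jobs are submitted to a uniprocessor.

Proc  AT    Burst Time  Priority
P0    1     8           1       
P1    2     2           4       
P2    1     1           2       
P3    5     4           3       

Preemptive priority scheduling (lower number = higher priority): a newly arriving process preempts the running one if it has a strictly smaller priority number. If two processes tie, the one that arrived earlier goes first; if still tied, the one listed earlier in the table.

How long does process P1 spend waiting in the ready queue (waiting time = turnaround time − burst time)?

12

Schedule: | idle 0-1 | P0 1-9 | P2 9-10 | P3 10-14 | P1 14-16 |
Completion: P0=9  P1=16  P2=10  P3=14
Turnaround (C−A): P0=8  P1=14  P2=9  P3=9
Waiting(P1) = turnaround − burst = 14 − 2 = 12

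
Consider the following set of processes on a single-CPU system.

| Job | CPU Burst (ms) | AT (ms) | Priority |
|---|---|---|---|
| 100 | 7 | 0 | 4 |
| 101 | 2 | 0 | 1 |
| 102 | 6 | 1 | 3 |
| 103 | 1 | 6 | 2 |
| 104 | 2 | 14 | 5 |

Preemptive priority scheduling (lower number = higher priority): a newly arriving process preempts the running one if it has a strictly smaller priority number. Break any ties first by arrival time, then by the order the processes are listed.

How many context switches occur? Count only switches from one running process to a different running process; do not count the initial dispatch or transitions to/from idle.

5

Gantt: | 101 0-2 | 102 2-6 | 103 6-7 | 102 7-9 | 100 9-16 | 104 16-18 |
Completion: 100=16  101=2  102=9  103=7  104=18
Turnaround (C−A): 100=16  101=2  102=8  103=1  104=4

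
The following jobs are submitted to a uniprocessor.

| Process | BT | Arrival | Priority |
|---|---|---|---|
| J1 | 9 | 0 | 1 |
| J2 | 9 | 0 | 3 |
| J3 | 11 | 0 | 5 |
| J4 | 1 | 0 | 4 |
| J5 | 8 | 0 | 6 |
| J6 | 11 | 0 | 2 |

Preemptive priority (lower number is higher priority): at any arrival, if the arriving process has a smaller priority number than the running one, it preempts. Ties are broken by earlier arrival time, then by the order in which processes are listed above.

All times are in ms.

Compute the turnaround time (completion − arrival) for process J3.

Schedule: | J1 0-9 | J6 9-20 | J2 20-29 | J4 29-30 | J3 30-41 | J5 41-49 |
Completion: J1=9  J2=29  J3=41  J4=30  J5=49  J6=20
Turnaround (C−A): J1=9  J2=29  J3=41  J4=30  J5=49  J6=20
Turnaround(J3) = completion − arrival = 41 − 0 = 41

41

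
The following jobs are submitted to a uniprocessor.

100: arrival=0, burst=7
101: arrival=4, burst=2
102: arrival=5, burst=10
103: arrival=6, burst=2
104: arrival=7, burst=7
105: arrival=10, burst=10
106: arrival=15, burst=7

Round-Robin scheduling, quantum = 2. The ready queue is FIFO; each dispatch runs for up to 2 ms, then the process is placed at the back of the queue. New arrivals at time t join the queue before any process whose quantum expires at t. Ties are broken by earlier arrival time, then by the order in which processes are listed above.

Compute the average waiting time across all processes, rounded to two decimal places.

Timeline: | 100 0-4 | 101 4-6 | 100 6-8 | 102 8-10 | 103 10-12 | 104 12-14 | 100 14-15 | 105 15-17 | 102 17-19 | 104 19-21 | 106 21-23 | 105 23-25 | 102 25-27 | 104 27-29 | 106 29-31 | 105 31-33 | 102 33-35 | 104 35-36 | 106 36-38 | 105 38-40 | 102 40-42 | 106 42-43 | 105 43-45 |
Completion: 100=15  101=6  102=42  103=12  104=36  105=45  106=43
Waiting times: 100=8, 101=0, 102=27, 103=4, 104=22, 105=25, 106=21
Average waiting = (8+0+27+4+22+25+21) / 7 = 107/7 = 15.29

15.29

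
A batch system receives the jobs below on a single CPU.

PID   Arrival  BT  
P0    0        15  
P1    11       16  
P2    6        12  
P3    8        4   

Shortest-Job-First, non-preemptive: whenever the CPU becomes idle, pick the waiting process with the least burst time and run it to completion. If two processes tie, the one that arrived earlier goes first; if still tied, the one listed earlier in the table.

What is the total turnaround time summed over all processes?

87

Schedule: | P0 0-15 | P3 15-19 | P2 19-31 | P1 31-47 |
Completion: P0=15  P1=47  P2=31  P3=19
Turnaround = completion − arrival: P0=15, P1=36, P2=25, P3=11
Total turnaround = 15 + 36 + 25 + 11 = 87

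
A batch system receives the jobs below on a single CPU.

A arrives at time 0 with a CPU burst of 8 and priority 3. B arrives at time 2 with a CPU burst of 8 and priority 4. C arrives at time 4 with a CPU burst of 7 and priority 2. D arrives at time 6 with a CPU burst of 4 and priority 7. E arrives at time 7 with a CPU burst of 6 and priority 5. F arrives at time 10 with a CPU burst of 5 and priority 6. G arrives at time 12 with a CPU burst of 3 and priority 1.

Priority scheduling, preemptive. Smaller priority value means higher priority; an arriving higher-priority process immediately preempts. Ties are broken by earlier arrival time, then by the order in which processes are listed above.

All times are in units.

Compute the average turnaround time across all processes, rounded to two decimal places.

19.86

Schedule: | A 0-4 | C 4-11 | A 11-12 | G 12-15 | A 15-18 | B 18-26 | E 26-32 | F 32-37 | D 37-41 |
Completion: A=18  B=26  C=11  D=41  E=32  F=37  G=15
Turnaround times: A=18, B=24, C=7, D=35, E=25, F=27, G=3
Average turnaround = (18+24+7+35+25+27+3) / 7 = 139/7 = 19.86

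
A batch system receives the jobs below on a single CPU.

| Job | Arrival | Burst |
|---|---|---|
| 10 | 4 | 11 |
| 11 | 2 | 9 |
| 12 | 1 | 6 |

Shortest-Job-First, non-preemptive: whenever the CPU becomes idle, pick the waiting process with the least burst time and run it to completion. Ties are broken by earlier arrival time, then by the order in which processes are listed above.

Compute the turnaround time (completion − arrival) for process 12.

6

Schedule: | idle 0-1 | 12 1-7 | 11 7-16 | 10 16-27 |
Completion: 10=27  11=16  12=7
Turnaround(12) = completion − arrival = 7 − 1 = 6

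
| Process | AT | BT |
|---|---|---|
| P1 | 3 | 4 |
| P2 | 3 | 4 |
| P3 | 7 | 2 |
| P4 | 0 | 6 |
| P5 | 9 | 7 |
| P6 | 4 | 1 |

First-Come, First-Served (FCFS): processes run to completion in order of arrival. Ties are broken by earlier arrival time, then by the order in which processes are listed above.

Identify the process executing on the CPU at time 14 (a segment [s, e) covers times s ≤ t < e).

Timeline: | P4 0-6 | P1 6-10 | P2 10-14 | P6 14-15 | P3 15-17 | P5 17-24 |
Completion: P1=10  P2=14  P3=17  P4=6  P5=24  P6=15

P6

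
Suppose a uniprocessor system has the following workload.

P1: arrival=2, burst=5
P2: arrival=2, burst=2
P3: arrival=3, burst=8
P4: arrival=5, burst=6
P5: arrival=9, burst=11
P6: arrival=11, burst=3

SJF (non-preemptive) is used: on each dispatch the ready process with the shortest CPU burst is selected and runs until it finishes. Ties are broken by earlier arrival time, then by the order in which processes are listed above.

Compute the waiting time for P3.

Timeline: | idle 0-2 | P2 2-4 | P1 4-9 | P4 9-15 | P6 15-18 | P3 18-26 | P5 26-37 |
Completion: P1=9  P2=4  P3=26  P4=15  P5=37  P6=18
Turnaround (C−A): P1=7  P2=2  P3=23  P4=10  P5=28  P6=7
Waiting(P3) = turnaround − burst = 23 − 8 = 15

15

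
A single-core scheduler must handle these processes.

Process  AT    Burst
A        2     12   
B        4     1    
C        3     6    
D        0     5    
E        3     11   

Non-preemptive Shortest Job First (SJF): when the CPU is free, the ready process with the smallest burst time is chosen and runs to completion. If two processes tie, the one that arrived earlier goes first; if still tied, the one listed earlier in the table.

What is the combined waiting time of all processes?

34

Schedule: | D 0-5 | B 5-6 | C 6-12 | E 12-23 | A 23-35 |
Completion: A=35  B=6  C=12  D=5  E=23
Waiting = turnaround − burst: A=21, B=1, C=3, D=0, E=9
Total waiting = 21 + 1 + 3 + 0 + 9 = 34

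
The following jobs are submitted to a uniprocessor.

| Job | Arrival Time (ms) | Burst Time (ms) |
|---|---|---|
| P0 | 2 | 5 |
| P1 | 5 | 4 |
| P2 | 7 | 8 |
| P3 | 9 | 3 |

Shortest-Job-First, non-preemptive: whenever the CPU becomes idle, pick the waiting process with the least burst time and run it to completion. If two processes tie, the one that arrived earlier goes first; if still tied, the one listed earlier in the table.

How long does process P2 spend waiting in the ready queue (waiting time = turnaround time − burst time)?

Timeline: | idle 0-2 | P0 2-7 | P1 7-11 | P3 11-14 | P2 14-22 |
Completion: P0=7  P1=11  P2=22  P3=14
Turnaround (C−A): P0=5  P1=6  P2=15  P3=5
Waiting(P2) = turnaround − burst = 15 − 8 = 7

7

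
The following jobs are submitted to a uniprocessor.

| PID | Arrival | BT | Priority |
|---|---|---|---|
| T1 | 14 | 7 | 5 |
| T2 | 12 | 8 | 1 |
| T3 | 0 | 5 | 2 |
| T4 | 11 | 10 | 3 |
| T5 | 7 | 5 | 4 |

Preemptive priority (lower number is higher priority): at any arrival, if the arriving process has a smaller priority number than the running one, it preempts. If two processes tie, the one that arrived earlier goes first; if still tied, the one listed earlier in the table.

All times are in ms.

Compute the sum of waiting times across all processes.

Gantt: | T3 0-5 | idle 5-7 | T5 7-11 | T4 11-12 | T2 12-20 | T4 20-29 | T5 29-30 | T1 30-37 |
Completion: T1=37  T2=20  T3=5  T4=29  T5=30
Waiting = turnaround − burst: T1=16, T2=0, T3=0, T4=8, T5=18
Total waiting = 16 + 0 + 0 + 8 + 18 = 42

42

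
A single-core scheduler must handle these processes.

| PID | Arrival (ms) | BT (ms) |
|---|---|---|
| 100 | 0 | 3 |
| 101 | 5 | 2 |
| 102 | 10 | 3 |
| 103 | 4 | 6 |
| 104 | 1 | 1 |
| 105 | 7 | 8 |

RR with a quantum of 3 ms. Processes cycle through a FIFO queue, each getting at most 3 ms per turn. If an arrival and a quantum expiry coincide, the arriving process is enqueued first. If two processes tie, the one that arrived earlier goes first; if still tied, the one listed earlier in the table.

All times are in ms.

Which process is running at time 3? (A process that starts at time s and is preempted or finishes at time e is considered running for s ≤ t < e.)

Timeline: | 100 0-3 | 104 3-4 | 103 4-7 | 101 7-9 | 105 9-12 | 103 12-15 | 102 15-18 | 105 18-23 |
Completion: 100=3  101=9  102=18  103=15  104=4  105=23

104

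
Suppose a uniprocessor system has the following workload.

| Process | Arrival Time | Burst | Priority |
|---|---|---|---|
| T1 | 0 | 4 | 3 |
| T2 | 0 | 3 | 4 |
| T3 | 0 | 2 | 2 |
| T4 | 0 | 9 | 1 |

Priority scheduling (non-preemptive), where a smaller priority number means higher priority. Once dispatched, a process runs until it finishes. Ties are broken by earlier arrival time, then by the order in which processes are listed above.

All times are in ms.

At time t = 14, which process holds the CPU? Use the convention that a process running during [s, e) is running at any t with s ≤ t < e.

T1

Timeline: | T4 0-9 | T3 9-11 | T1 11-15 | T2 15-18 |
Completion: T1=15  T2=18  T3=11  T4=9
Turnaround (C−A): T1=15  T2=18  T3=11  T4=9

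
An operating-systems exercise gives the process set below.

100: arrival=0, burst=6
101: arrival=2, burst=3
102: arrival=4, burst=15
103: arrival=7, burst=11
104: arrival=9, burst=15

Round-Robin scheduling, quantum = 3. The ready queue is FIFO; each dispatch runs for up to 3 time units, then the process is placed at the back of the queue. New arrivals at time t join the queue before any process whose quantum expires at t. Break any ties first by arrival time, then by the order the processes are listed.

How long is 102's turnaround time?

Gantt: | 100 0-3 | 101 3-6 | 100 6-9 | 102 9-12 | 103 12-15 | 104 15-18 | 102 18-21 | 103 21-24 | 104 24-27 | 102 27-30 | 103 30-33 | 104 33-36 | 102 36-39 | 103 39-41 | 104 41-44 | 102 44-47 | 104 47-50 |
Completion: 100=9  101=6  102=47  103=41  104=50
Turnaround (C−A): 100=9  101=4  102=43  103=34  104=41
Turnaround(102) = completion − arrival = 47 − 4 = 43

43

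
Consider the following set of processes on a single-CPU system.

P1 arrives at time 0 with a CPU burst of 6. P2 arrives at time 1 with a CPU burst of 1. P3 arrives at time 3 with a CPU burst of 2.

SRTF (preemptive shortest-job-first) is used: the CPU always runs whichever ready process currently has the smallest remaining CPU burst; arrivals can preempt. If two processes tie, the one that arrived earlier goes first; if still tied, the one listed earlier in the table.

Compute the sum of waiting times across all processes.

Timeline: | P1 0-1 | P2 1-2 | P1 2-3 | P3 3-5 | P1 5-9 |
Completion: P1=9  P2=2  P3=5
Waiting = turnaround − burst: P1=3, P2=0, P3=0
Total waiting = 3 + 0 + 0 = 3

3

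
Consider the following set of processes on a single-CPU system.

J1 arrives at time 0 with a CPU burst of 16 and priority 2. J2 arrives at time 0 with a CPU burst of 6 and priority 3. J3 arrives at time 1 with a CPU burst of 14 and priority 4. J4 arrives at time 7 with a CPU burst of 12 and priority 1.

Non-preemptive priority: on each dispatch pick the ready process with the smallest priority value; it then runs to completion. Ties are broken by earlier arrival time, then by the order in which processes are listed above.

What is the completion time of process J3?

48

Schedule: | J1 0-16 | J4 16-28 | J2 28-34 | J3 34-48 |
Completion: J1=16  J2=34  J3=48  J4=28
Turnaround (C−A): J1=16  J2=34  J3=47  J4=21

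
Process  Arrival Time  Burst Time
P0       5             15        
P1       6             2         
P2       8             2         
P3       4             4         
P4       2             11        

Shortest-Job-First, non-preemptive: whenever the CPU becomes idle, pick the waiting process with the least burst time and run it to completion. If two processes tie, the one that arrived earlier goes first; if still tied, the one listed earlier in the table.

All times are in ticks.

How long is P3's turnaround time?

Gantt: | idle 0-2 | P4 2-13 | P1 13-15 | P2 15-17 | P3 17-21 | P0 21-36 |
Completion: P0=36  P1=15  P2=17  P3=21  P4=13
Turnaround(P3) = completion − arrival = 21 − 4 = 17

17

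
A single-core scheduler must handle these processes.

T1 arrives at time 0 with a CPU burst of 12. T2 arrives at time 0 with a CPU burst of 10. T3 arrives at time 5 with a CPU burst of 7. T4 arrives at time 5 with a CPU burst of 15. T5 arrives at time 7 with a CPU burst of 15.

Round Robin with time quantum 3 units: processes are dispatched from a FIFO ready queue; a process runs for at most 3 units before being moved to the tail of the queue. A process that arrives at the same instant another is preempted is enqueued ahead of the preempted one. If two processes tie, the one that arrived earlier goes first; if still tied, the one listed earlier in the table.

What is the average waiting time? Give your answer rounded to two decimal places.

32.40

Schedule: | T1 0-3 | T2 3-6 | T1 6-9 | T3 9-12 | T4 12-15 | T2 15-18 | T5 18-21 | T1 21-24 | T3 24-27 | T4 27-30 | T2 30-33 | T5 33-36 | T1 36-39 | T3 39-40 | T4 40-43 | T2 43-44 | T5 44-47 | T4 47-50 | T5 50-53 | T4 53-56 | T5 56-59 |
Completion: T1=39  T2=44  T3=40  T4=56  T5=59
Waiting times: T1=27, T2=34, T3=28, T4=36, T5=37
Average waiting = (27+34+28+36+37) / 5 = 162/5 = 32.40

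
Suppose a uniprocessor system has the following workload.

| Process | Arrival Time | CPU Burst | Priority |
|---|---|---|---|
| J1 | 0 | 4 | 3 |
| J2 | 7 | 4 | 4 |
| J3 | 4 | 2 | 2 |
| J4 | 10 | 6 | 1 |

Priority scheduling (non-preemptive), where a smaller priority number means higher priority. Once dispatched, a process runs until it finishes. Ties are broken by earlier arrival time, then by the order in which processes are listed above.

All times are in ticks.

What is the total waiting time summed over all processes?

Gantt: | J1 0-4 | J3 4-6 | idle 6-7 | J2 7-11 | J4 11-17 |
Completion: J1=4  J2=11  J3=6  J4=17
Waiting = turnaround − burst: J1=0, J2=0, J3=0, J4=1
Total waiting = 0 + 0 + 0 + 1 = 1

1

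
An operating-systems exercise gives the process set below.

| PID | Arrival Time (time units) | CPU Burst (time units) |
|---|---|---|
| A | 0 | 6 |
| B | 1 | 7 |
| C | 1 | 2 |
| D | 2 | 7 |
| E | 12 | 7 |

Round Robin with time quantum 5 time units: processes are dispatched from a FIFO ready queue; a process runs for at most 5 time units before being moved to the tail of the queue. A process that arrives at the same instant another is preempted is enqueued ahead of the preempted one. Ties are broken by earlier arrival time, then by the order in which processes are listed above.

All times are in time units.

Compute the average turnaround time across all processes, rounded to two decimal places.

18.00

Gantt: | A 0-5 | B 5-10 | C 10-12 | D 12-17 | A 17-18 | B 18-20 | E 20-25 | D 25-27 | E 27-29 |
Completion: A=18  B=20  C=12  D=27  E=29
Turnaround (C−A): A=18  B=19  C=11  D=25  E=17
Turnaround times: A=18, B=19, C=11, D=25, E=17
Average turnaround = (18+19+11+25+17) / 5 = 90/5 = 18.00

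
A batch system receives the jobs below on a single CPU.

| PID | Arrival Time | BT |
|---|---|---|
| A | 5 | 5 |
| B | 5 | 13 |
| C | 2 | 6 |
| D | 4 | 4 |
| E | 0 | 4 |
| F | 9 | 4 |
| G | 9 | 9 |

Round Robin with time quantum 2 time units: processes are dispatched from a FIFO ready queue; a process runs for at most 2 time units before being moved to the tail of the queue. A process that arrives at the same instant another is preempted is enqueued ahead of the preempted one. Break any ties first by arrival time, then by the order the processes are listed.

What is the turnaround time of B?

40

Gantt: | E 0-2 | C 2-4 | E 4-6 | D 6-8 | C 8-10 | A 10-12 | B 12-14 | D 14-16 | F 16-18 | G 18-20 | C 20-22 | A 22-24 | B 24-26 | F 26-28 | G 28-30 | A 30-31 | B 31-33 | G 33-35 | B 35-37 | G 37-39 | B 39-41 | G 41-42 | B 42-45 |
Completion: A=31  B=45  C=22  D=16  E=6  F=28  G=42
Turnaround(B) = completion − arrival = 45 − 5 = 40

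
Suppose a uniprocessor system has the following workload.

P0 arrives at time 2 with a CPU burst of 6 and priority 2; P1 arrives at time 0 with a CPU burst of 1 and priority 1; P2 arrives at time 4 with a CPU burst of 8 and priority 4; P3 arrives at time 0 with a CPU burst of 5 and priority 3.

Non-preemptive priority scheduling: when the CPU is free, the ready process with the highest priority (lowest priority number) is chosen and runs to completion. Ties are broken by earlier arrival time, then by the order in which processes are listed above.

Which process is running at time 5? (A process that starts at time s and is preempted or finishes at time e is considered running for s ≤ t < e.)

Timeline: | P1 0-1 | P3 1-6 | P0 6-12 | P2 12-20 |
Completion: P0=12  P1=1  P2=20  P3=6
Turnaround (C−A): P0=10  P1=1  P2=16  P3=6

P3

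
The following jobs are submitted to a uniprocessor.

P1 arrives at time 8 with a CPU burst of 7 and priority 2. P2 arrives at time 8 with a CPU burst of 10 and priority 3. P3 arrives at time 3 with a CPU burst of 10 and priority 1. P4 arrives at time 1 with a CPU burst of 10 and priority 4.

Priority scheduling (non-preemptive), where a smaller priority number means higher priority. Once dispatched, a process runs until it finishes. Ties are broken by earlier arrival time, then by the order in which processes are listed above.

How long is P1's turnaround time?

20

Schedule: | idle 0-1 | P4 1-11 | P3 11-21 | P1 21-28 | P2 28-38 |
Completion: P1=28  P2=38  P3=21  P4=11
Turnaround (C−A): P1=20  P2=30  P3=18  P4=10
Turnaround(P1) = completion − arrival = 28 − 8 = 20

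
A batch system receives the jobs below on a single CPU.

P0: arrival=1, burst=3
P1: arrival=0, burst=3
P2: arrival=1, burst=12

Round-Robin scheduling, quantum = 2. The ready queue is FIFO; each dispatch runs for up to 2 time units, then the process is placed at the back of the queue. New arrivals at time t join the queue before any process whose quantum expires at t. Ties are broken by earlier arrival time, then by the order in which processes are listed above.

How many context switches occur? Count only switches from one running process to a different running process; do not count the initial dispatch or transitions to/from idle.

5

Timeline: | P1 0-2 | P0 2-4 | P2 4-6 | P1 6-7 | P0 7-8 | P2 8-18 |
Completion: P0=8  P1=7  P2=18
Turnaround (C−A): P0=7  P1=7  P2=17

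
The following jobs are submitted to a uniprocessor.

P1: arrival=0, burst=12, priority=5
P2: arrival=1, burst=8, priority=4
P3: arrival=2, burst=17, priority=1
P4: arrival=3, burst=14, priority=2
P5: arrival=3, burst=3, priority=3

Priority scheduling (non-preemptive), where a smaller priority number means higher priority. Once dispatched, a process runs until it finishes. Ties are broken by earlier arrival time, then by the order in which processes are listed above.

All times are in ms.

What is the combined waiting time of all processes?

Timeline: | P1 0-12 | P3 12-29 | P4 29-43 | P5 43-46 | P2 46-54 |
Completion: P1=12  P2=54  P3=29  P4=43  P5=46
Waiting = turnaround − burst: P1=0, P2=45, P3=10, P4=26, P5=40
Total waiting = 0 + 45 + 10 + 26 + 40 = 121

121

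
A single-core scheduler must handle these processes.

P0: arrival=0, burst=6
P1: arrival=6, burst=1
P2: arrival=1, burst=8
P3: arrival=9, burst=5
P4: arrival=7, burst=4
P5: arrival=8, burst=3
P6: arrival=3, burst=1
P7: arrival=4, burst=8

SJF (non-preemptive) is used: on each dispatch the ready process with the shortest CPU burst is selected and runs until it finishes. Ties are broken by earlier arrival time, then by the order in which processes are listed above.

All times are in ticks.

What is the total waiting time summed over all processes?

57

Timeline: | P0 0-6 | P6 6-7 | P1 7-8 | P5 8-11 | P4 11-15 | P3 15-20 | P2 20-28 | P7 28-36 |
Completion: P0=6  P1=8  P2=28  P3=20  P4=15  P5=11  P6=7  P7=36
Turnaround (C−A): P0=6  P1=2  P2=27  P3=11  P4=8  P5=3  P6=4  P7=32
Waiting = turnaround − burst: P0=0, P1=1, P2=19, P3=6, P4=4, P5=0, P6=3, P7=24
Total waiting = 0 + 1 + 19 + 6 + 4 + 0 + 3 + 24 = 57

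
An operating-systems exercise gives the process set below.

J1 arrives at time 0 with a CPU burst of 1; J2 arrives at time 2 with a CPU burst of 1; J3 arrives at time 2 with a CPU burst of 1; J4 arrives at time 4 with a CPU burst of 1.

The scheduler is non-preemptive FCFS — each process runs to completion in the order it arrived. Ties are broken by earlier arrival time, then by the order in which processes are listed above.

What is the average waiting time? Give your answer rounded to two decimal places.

Schedule: | J1 0-1 | idle 1-2 | J2 2-3 | J3 3-4 | J4 4-5 |
Completion: J1=1  J2=3  J3=4  J4=5
Turnaround (C−A): J1=1  J2=1  J3=2  J4=1
Waiting times: J1=0, J2=0, J3=1, J4=0
Average waiting = (0+0+1+0) / 4 = 1/4 = 0.25

0.25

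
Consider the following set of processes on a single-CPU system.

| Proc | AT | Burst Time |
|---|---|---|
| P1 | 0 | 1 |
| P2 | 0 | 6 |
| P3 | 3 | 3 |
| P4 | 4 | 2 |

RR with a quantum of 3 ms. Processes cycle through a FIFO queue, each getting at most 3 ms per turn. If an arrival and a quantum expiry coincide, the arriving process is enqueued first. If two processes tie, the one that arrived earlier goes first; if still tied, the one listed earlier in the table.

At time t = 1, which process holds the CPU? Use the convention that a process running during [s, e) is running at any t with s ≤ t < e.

Schedule: | P1 0-1 | P2 1-4 | P3 4-7 | P4 7-9 | P2 9-12 |
Completion: P1=1  P2=12  P3=7  P4=9
Turnaround (C−A): P1=1  P2=12  P3=4  P4=5

P2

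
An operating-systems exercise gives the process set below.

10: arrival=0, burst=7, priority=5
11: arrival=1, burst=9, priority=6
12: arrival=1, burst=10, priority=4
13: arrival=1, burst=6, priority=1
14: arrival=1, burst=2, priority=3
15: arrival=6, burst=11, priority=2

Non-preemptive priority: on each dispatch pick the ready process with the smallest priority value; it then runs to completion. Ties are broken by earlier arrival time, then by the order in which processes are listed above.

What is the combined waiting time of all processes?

96

Gantt: | 10 0-7 | 13 7-13 | 15 13-24 | 14 24-26 | 12 26-36 | 11 36-45 |
Completion: 10=7  11=45  12=36  13=13  14=26  15=24
Turnaround (C−A): 10=7  11=44  12=35  13=12  14=25  15=18
Waiting = turnaround − burst: 10=0, 11=35, 12=25, 13=6, 14=23, 15=7
Total waiting = 0 + 35 + 25 + 6 + 23 + 7 = 96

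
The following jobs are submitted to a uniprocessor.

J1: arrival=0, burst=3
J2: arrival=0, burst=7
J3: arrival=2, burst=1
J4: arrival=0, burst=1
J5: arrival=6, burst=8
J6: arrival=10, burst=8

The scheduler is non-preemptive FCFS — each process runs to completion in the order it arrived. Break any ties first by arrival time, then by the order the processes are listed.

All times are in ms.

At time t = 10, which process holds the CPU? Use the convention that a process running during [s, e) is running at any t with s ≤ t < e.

J4

Gantt: | J1 0-3 | J2 3-10 | J4 10-11 | J3 11-12 | J5 12-20 | J6 20-28 |
Completion: J1=3  J2=10  J3=12  J4=11  J5=20  J6=28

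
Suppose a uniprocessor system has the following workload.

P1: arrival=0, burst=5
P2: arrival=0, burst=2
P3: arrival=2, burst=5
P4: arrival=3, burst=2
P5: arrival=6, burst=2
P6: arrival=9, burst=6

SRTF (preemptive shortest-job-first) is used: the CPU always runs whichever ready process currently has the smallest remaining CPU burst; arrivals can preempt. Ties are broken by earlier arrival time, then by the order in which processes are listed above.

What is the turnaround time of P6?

Gantt: | P2 0-2 | P1 2-3 | P4 3-5 | P1 5-6 | P5 6-8 | P1 8-11 | P3 11-16 | P6 16-22 |
Completion: P1=11  P2=2  P3=16  P4=5  P5=8  P6=22
Turnaround(P6) = completion − arrival = 22 − 9 = 13

13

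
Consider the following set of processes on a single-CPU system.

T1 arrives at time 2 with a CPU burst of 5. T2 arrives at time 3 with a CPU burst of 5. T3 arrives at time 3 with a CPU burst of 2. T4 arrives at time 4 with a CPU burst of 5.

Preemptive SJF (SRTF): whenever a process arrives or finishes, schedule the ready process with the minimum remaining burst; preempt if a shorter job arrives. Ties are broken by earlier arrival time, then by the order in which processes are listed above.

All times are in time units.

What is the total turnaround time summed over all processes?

35

Schedule: | idle 0-2 | T1 2-3 | T3 3-5 | T1 5-9 | T2 9-14 | T4 14-19 |
Completion: T1=9  T2=14  T3=5  T4=19
Turnaround (C−A): T1=7  T2=11  T3=2  T4=15
Turnaround = completion − arrival: T1=7, T2=11, T3=2, T4=15
Total turnaround = 7 + 11 + 2 + 15 = 35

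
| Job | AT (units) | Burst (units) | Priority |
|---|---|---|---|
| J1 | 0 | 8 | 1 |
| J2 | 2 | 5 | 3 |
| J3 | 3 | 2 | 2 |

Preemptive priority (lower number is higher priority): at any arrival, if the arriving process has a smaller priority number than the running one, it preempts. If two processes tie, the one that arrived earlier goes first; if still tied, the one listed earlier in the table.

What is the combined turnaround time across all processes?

28

Gantt: | J1 0-8 | J3 8-10 | J2 10-15 |
Completion: J1=8  J2=15  J3=10
Turnaround = completion − arrival: J1=8, J2=13, J3=7
Total turnaround = 8 + 13 + 7 = 28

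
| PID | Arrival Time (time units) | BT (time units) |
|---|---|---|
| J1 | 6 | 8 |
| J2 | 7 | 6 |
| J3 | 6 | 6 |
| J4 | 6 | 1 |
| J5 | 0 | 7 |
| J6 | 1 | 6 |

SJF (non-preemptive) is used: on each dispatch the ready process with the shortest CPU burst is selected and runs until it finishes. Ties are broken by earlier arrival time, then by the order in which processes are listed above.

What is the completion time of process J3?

20

Gantt: | J5 0-7 | J4 7-8 | J6 8-14 | J3 14-20 | J2 20-26 | J1 26-34 |
Completion: J1=34  J2=26  J3=20  J4=8  J5=7  J6=14
Turnaround (C−A): J1=28  J2=19  J3=14  J4=2  J5=7  J6=13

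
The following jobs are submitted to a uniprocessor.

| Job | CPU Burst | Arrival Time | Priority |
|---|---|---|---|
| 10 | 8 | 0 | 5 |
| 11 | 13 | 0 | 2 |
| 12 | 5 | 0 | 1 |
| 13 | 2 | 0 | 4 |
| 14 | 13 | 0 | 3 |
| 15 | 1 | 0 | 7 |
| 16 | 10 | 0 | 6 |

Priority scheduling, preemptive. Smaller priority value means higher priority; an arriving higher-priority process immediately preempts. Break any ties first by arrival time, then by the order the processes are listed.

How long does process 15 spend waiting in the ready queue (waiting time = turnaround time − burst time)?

Schedule: | 12 0-5 | 11 5-18 | 14 18-31 | 13 31-33 | 10 33-41 | 16 41-51 | 15 51-52 |
Completion: 10=41  11=18  12=5  13=33  14=31  15=52  16=51
Turnaround (C−A): 10=41  11=18  12=5  13=33  14=31  15=52  16=51
Waiting(15) = turnaround − burst = 52 − 1 = 51

51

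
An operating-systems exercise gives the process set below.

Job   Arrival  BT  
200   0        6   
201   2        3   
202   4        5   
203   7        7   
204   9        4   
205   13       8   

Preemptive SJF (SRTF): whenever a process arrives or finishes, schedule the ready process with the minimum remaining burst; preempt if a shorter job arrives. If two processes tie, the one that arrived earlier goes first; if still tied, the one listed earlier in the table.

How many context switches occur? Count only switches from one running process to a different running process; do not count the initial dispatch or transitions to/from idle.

6

Schedule: | 200 0-2 | 201 2-5 | 200 5-9 | 204 9-13 | 202 13-18 | 203 18-25 | 205 25-33 |
Completion: 200=9  201=5  202=18  203=25  204=13  205=33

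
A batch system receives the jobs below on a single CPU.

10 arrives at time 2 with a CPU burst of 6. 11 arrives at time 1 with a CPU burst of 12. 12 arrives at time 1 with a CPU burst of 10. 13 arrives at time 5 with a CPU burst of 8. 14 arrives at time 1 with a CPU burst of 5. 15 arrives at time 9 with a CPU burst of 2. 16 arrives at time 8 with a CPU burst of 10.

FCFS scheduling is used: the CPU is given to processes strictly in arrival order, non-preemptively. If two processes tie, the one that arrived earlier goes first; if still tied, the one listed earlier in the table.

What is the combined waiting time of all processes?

Schedule: | idle 0-1 | 11 1-13 | 12 13-23 | 14 23-28 | 10 28-34 | 13 34-42 | 16 42-52 | 15 52-54 |
Completion: 10=34  11=13  12=23  13=42  14=28  15=54  16=52
Waiting = turnaround − burst: 10=26, 11=0, 12=12, 13=29, 14=22, 15=43, 16=34
Total waiting = 26 + 0 + 12 + 29 + 22 + 43 + 34 = 166

166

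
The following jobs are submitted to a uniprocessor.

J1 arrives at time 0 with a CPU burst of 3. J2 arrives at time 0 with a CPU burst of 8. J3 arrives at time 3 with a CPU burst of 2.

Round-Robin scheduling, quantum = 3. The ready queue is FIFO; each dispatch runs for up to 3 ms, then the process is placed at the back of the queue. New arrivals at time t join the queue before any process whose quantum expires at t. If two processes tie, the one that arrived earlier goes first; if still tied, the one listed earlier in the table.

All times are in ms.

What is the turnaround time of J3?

5

Schedule: | J1 0-3 | J2 3-6 | J3 6-8 | J2 8-13 |
Completion: J1=3  J2=13  J3=8
Turnaround (C−A): J1=3  J2=13  J3=5
Turnaround(J3) = completion − arrival = 8 − 3 = 5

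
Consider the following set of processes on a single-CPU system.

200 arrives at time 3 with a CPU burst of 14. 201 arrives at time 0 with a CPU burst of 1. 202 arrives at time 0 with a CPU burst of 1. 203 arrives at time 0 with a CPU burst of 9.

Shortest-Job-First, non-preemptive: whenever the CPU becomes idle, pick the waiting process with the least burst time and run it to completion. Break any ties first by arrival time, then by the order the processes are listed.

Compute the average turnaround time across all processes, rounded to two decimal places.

9.00

Gantt: | 201 0-1 | 202 1-2 | 203 2-11 | 200 11-25 |
Completion: 200=25  201=1  202=2  203=11
Turnaround times: 200=22, 201=1, 202=2, 203=11
Average turnaround = (22+1+2+11) / 4 = 36/4 = 9.00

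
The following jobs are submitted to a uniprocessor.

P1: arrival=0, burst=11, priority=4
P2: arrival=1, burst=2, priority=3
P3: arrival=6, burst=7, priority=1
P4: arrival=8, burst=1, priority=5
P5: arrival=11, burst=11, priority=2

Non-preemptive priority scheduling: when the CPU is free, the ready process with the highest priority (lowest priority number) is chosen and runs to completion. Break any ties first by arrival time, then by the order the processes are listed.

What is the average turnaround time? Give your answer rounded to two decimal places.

19.00

Schedule: | P1 0-11 | P3 11-18 | P5 18-29 | P2 29-31 | P4 31-32 |
Completion: P1=11  P2=31  P3=18  P4=32  P5=29
Turnaround (C−A): P1=11  P2=30  P3=12  P4=24  P5=18
Turnaround times: P1=11, P2=30, P3=12, P4=24, P5=18
Average turnaround = (11+30+12+24+18) / 5 = 95/5 = 19.00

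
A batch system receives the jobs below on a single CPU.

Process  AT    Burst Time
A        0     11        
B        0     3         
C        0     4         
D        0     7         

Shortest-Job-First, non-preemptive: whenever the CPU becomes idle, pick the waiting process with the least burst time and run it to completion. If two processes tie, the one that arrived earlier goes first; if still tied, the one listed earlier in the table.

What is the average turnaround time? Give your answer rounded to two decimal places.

Gantt: | B 0-3 | C 3-7 | D 7-14 | A 14-25 |
Completion: A=25  B=3  C=7  D=14
Turnaround (C−A): A=25  B=3  C=7  D=14
Turnaround times: A=25, B=3, C=7, D=14
Average turnaround = (25+3+7+14) / 4 = 49/4 = 12.25

12.25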